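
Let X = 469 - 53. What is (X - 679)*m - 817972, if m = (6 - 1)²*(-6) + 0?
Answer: -778522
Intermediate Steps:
m = -150 (m = 5²*(-6) + 0 = 25*(-6) + 0 = -150 + 0 = -150)
X = 416
(X - 679)*m - 817972 = (416 - 679)*(-150) - 817972 = -263*(-150) - 817972 = 39450 - 817972 = -778522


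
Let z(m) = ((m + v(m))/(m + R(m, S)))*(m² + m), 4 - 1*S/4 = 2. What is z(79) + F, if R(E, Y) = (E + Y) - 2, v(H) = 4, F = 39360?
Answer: 1744900/41 ≈ 42559.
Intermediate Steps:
S = 8 (S = 16 - 4*2 = 16 - 8 = 8)
R(E, Y) = -2 + E + Y
z(m) = (4 + m)*(m + m²)/(6 + 2*m) (z(m) = ((m + 4)/(m + (-2 + m + 8)))*(m² + m) = ((4 + m)/(m + (6 + m)))*(m + m²) = ((4 + m)/(6 + 2*m))*(m + m²) = (4 + m)*(m + m²)/(6 + 2*m))
z(79) + F = (½)*79*(4 + 79² + 5*79)/(3 + 79) + 39360 = (½)*79*(4 + 6241 + 395)/82 + 39360 = (½)*79*(1/82)*6640 + 39360 = 131140/41 + 39360 = 1744900/41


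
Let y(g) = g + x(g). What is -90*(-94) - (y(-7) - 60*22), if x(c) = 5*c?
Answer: 9822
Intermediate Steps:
y(g) = 6*g (y(g) = g + 5*g = 6*g)
-90*(-94) - (y(-7) - 60*22) = -90*(-94) - (6*(-7) - 60*22) = 8460 - (-42 - 1320) = 8460 - 1*(-1362) = 8460 + 1362 = 9822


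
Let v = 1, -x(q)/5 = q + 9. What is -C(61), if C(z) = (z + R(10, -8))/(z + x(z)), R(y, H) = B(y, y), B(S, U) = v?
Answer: 62/289 ≈ 0.21453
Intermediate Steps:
x(q) = -45 - 5*q (x(q) = -5*(q + 9) = -5*(9 + q) = -45 - 5*q)
B(S, U) = 1
R(y, H) = 1
C(z) = (1 + z)/(-45 - 4*z) (C(z) = (z + 1)/(z + (-45 - 5*z)) = (1 + z)/(-45 - 4*z))
-C(61) = -(-1 - 1*61)/(45 + 4*61) = -(-1 - 61)/(45 + 244) = -(-62)/289 = -1*(-62/289) = 62/289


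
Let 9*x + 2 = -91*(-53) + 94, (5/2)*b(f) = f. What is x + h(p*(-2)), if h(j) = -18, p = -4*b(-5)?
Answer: 4753/9 ≈ 528.11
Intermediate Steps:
b(f) = 2*f/5
p = 8 (p = -8*(-5)/5 = -4*(-2) = 8)
x = 4915/9 (x = -2/9 + (-91*(-53) + 94)/9 = -2/9 + (4823 + 94)/9 = -2/9 + (1/9)*4917 = -2/9 + 1639/3 = 4915/9 ≈ 546.11)
x + h(p*(-2)) = 4915/9 - 18 = 4753/9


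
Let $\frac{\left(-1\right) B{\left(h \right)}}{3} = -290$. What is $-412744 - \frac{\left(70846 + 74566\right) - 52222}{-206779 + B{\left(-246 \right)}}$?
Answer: $- \frac{84987611106}{205909} \approx -4.1274 \cdot 10^{5}$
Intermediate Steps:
$B{\left(h \right)} = 870$ ($B{\left(h \right)} = \left(-3\right) \left(-290\right) = 870$)
$-412744 - \frac{\left(70846 + 74566\right) - 52222}{-206779 + B{\left(-246 \right)}} = -412744 - \frac{\left(70846 + 74566\right) - 52222}{-206779 + 870} = -412744 - \frac{145412 - 52222}{-205909} = -412744 - 93190 \left(- \frac{1}{205909}\right) = -412744 - - \frac{93190}{205909} = -412744 + \frac{93190}{205909} = - \frac{84987611106}{205909}$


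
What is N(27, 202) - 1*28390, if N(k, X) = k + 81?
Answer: -28282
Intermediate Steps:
N(k, X) = 81 + k
N(27, 202) - 1*28390 = (81 + 27) - 1*28390 = 108 - 28390 = -28282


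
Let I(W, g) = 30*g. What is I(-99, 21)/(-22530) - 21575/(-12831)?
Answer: 15933374/9636081 ≈ 1.6535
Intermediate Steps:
I(-99, 21)/(-22530) - 21575/(-12831) = (30*21)/(-22530) - 21575/(-12831) = 630*(-1/22530) - 21575*(-1/12831) = -21/751 + 21575/12831 = 15933374/9636081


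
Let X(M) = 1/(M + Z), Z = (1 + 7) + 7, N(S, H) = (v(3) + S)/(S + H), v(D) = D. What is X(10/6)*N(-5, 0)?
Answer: 3/125 ≈ 0.024000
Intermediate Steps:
N(S, H) = (3 + S)/(H + S) (N(S, H) = (3 + S)/(S + H) = (3 + S)/(H + S))
Z = 15 (Z = 8 + 7 = 15)
X(M) = 1/(15 + M) (X(M) = 1/(M + 15) = 1/(15 + M))
X(10/6)*N(-5, 0) = ((3 - 5)/(0 - 5))/(15 + 10/6) = (-2/(-5))/(15 + 10*(1/6)) = (-1/5*(-2))/(15 + 5/3) = (2/5)/(50/3) = (3/50)*(2/5) = 3/125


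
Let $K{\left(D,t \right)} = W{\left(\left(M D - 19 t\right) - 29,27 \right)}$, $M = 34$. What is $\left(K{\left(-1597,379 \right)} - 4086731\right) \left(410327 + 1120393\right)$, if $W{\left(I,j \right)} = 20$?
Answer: $-6255610261920$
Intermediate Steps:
$K{\left(D,t \right)} = 20$
$\left(K{\left(-1597,379 \right)} - 4086731\right) \left(410327 + 1120393\right) = \left(20 - 4086731\right) \left(410327 + 1120393\right) = \left(-4086711\right) 1530720 = -6255610261920$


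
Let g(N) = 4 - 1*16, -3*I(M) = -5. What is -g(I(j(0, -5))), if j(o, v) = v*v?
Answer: 12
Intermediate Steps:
j(o, v) = v**2
I(M) = 5/3 (I(M) = -1/3*(-5) = 5/3)
g(N) = -12 (g(N) = 4 - 16 = -12)
-g(I(j(0, -5))) = -1*(-12) = 12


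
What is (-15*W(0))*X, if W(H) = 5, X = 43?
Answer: -3225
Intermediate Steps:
(-15*W(0))*X = -15*5*43 = -75*43 = -3225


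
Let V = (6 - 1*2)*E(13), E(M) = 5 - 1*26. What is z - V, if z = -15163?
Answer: -15079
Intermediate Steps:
E(M) = -21 (E(M) = 5 - 26 = -21)
V = -84 (V = (6 - 1*2)*(-21) = (6 - 2)*(-21) = 4*(-21) = -84)
z - V = -15163 - 1*(-84) = -15163 + 84 = -15079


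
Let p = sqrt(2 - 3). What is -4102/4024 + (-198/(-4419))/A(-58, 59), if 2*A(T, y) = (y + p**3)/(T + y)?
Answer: -1750646805/1719919972 + 22*I/854831 ≈ -1.0179 + 2.5736e-5*I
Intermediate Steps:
p = I (p = sqrt(-1) = I ≈ 1.0*I)
A(T, y) = (y - I)/(2*(T + y)) (A(T, y) = ((y + I**3)/(T + y))/2 = ((y - I)/(T + y))/2 = (y - I)/(2*(T + y)))
-4102/4024 + (-198/(-4419))/A(-58, 59) = -4102/4024 + (-198/(-4419))/(((59 - I)/(2*(-58 + 59)))) = -4102*1/4024 + (-198*(-1/4419))/(((1/2)*(59 - I)/1)) = -2051/2012 + 22/(491*(((1/2)*1*(59 - I)))) = -2051/2012 + 22/(491*(59/2 - I/2)) = -2051/2012 + 22*(2*(59/2 + I/2)/1741)/491 = -2051/2012 + 44*(59/2 + I/2)/854831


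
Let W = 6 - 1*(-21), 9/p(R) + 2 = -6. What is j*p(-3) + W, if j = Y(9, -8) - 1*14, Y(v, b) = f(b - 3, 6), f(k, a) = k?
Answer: 441/8 ≈ 55.125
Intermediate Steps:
p(R) = -9/8 (p(R) = 9/(-2 - 6) = 9/(-8) = 9*(-1/8) = -9/8)
Y(v, b) = -3 + b (Y(v, b) = b - 3 = -3 + b)
W = 27 (W = 6 + 21 = 27)
j = -25 (j = (-3 - 8) - 1*14 = -11 - 14 = -25)
j*p(-3) + W = -25*(-9/8) + 27 = 225/8 + 27 = 441/8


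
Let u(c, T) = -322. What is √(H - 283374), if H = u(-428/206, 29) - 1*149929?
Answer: 5*I*√17345 ≈ 658.5*I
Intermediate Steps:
H = -150251 (H = -322 - 1*149929 = -322 - 149929 = -150251)
√(H - 283374) = √(-150251 - 283374) = √(-433625) = 5*I*√17345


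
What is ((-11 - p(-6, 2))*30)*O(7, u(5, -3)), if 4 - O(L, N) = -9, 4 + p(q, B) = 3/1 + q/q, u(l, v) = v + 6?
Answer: -4290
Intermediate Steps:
u(l, v) = 6 + v
p(q, B) = 0 (p(q, B) = -4 + (3/1 + q/q) = -4 + (3*1 + 1) = -4 + (3 + 1) = -4 + 4 = 0)
O(L, N) = 13 (O(L, N) = 4 - 1*(-9) = 4 + 9 = 13)
((-11 - p(-6, 2))*30)*O(7, u(5, -3)) = ((-11 - 1*0)*30)*13 = ((-11 + 0)*30)*13 = -11*30*13 = -330*13 = -4290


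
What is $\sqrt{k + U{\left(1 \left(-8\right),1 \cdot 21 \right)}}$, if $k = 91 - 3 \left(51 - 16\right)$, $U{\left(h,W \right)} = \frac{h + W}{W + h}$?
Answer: $i \sqrt{13} \approx 3.6056 i$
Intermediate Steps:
$U{\left(h,W \right)} = 1$ ($U{\left(h,W \right)} = \frac{W + h}{W + h} = 1$)
$k = -14$ ($k = 91 - 105 = -14$)
$\sqrt{k + U{\left(1 \left(-8\right),1 \cdot 21 \right)}} = \sqrt{-14 + 1} = \sqrt{-13} = i \sqrt{13}$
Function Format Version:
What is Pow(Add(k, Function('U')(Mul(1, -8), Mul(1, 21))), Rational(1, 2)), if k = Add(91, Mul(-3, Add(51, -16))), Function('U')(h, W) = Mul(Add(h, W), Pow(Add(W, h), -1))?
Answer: Mul(I, Pow(13, Rational(1, 2))) ≈ Mul(3.6056, I)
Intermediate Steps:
Function('U')(h, W) = 1 (Function('U')(h, W) = Mul(Add(W, h), Pow(Add(W, h), -1)) = 1)
k = -14 (k = Add(91, Mul(-3, 35)) = Add(91, -105) = -14)
Pow(Add(k, Function('U')(Mul(1, -8), Mul(1, 21))), Rational(1, 2)) = Pow(Add(-14, 1), Rational(1, 2)) = Pow(-13, Rational(1, 2)) = Mul(I, Pow(13, Rational(1, 2)))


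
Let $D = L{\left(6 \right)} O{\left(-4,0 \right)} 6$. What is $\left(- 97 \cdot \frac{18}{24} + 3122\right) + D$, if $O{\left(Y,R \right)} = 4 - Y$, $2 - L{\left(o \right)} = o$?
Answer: $\frac{11429}{4} \approx 2857.3$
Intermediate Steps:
$L{\left(o \right)} = 2 - o$
$D = -192$ ($D = \left(2 - 6\right) \left(4 - -4\right) 6 = \left(2 - 6\right) \left(4 + 4\right) 6 = \left(-4\right) 8 \cdot 6 = \left(-32\right) 6 = -192$)
$\left(- 97 \cdot \frac{18}{24} + 3122\right) + D = \left(- 97 \cdot \frac{18}{24} + 3122\right) - 192 = \left(- 97 \cdot 18 \cdot \frac{1}{24} + 3122\right) - 192 = \left(\left(-97\right) \frac{3}{4} + 3122\right) - 192 = \left(- \frac{291}{4} + 3122\right) - 192 = \frac{12197}{4} - 192 = \frac{11429}{4}$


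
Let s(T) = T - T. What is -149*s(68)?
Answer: 0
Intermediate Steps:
s(T) = 0
-149*s(68) = -149*0 = 0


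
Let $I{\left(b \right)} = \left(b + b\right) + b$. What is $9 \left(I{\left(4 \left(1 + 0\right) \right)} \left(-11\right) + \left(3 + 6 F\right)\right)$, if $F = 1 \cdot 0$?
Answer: $-1161$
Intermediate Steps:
$F = 0$
$I{\left(b \right)} = 3 b$ ($I{\left(b \right)} = 2 b + b = 3 b$)
$9 \left(I{\left(4 \left(1 + 0\right) \right)} \left(-11\right) + \left(3 + 6 F\right)\right) = 9 \left(3 \cdot 4 \left(1 + 0\right) \left(-11\right) + \left(3 + 6 \cdot 0\right)\right) = 9 \left(3 \cdot 4 \cdot 1 \left(-11\right) + \left(3 + 0\right)\right) = 9 \left(3 \cdot 4 \left(-11\right) + 3\right) = 9 \left(12 \left(-11\right) + 3\right) = 9 \left(-132 + 3\right) = 9 \left(-129\right) = -1161$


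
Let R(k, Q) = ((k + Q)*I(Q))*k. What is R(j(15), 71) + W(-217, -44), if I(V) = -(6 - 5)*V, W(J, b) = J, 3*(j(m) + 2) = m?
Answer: -15979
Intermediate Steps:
j(m) = -2 + m/3
I(V) = -V
R(k, Q) = -Q*k*(Q + k) (R(k, Q) = ((k + Q)*(-Q))*k = ((Q + k)*(-Q))*k = (-Q*(Q + k))*k = -Q*k*(Q + k))
R(j(15), 71) + W(-217, -44) = -1*71*(-2 + (⅓)*15)*(71 + (-2 + (⅓)*15)) - 217 = -1*71*(-2 + 5)*(71 + (-2 + 5)) - 217 = -1*71*3*(71 + 3) - 217 = -1*71*3*74 - 217 = -15762 - 217 = -15979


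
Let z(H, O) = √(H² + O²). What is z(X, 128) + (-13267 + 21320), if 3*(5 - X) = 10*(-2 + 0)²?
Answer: 8053 + √148081/3 ≈ 8181.3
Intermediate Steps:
X = -25/3 (X = 5 - 10*(-2 + 0)²/3 = 5 - 10*(-2)²/3 = 5 - 10*4/3 = 5 - ⅓*40 = 5 - 40/3 = -25/3 ≈ -8.3333)
z(X, 128) + (-13267 + 21320) = √((-25/3)² + 128²) + (-13267 + 21320) = √(625/9 + 16384) + 8053 = √(148081/9) + 8053 = √148081/3 + 8053 = 8053 + √148081/3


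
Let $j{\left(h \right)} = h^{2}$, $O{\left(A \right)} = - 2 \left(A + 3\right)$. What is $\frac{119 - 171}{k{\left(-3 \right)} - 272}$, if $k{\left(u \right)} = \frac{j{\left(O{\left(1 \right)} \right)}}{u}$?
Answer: $\frac{39}{220} \approx 0.17727$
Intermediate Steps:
$O{\left(A \right)} = -6 - 2 A$ ($O{\left(A \right)} = - 2 \left(3 + A\right) = -6 - 2 A$)
$k{\left(u \right)} = \frac{64}{u}$ ($k{\left(u \right)} = \frac{\left(-6 - 2\right)^{2}}{u} = \frac{\left(-8\right)^{2}}{u} = \frac{64}{u}$)
$\frac{119 - 171}{k{\left(-3 \right)} - 272} = \frac{119 - 171}{\frac{64}{-3} - 272} = \frac{119 - 171}{64 \left(- \frac{1}{3}\right) - 272} = - \frac{52}{- \frac{64}{3} - 272} = - \frac{52}{- \frac{880}{3}} = \left(-52\right) \left(- \frac{3}{880}\right) = \frac{39}{220}$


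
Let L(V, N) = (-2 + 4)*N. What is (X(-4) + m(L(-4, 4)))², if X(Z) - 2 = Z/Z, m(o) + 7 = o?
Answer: 16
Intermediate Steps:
L(V, N) = 2*N
m(o) = -7 + o
X(Z) = 3 (X(Z) = 2 + Z/Z = 2 + 1 = 3)
(X(-4) + m(L(-4, 4)))² = (3 + (-7 + 2*4))² = (3 + (-7 + 8))² = (3 + 1)² = 4² = 16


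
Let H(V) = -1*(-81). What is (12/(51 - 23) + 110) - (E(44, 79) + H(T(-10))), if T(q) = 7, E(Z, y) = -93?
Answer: 857/7 ≈ 122.43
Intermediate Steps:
H(V) = 81
(12/(51 - 23) + 110) - (E(44, 79) + H(T(-10))) = (12/(51 - 23) + 110) - (-93 + 81) = (12/28 + 110) - 1*(-12) = ((1/28)*12 + 110) + 12 = (3/7 + 110) + 12 = 773/7 + 12 = 857/7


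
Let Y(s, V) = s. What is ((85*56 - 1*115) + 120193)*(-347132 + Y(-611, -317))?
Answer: -43411540634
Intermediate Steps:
((85*56 - 1*115) + 120193)*(-347132 + Y(-611, -317)) = ((85*56 - 1*115) + 120193)*(-347132 - 611) = ((4760 - 115) + 120193)*(-347743) = (4645 + 120193)*(-347743) = 124838*(-347743) = -43411540634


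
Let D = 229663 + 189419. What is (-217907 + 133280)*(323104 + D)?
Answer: -62808974622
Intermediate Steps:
D = 419082
(-217907 + 133280)*(323104 + D) = (-217907 + 133280)*(323104 + 419082) = -84627*742186 = -62808974622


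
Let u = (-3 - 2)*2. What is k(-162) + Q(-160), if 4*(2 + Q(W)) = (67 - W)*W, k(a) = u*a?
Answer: -7462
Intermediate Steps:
u = -10 (u = -5*2 = -10)
k(a) = -10*a
Q(W) = -2 + W*(67 - W)/4 (Q(W) = -2 + ((67 - W)*W)/4 = -2 + (W*(67 - W))/4 = -2 + W*(67 - W)/4)
k(-162) + Q(-160) = -10*(-162) + (-2 - ¼*(-160)² + (67/4)*(-160)) = 1620 + (-2 - ¼*25600 - 2680) = 1620 + (-2 - 6400 - 2680) = 1620 - 9082 = -7462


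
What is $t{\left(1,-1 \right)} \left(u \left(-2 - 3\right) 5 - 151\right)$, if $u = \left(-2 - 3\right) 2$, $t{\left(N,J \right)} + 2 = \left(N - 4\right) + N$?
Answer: $-396$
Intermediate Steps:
$t{\left(N,J \right)} = -6 + 2 N$ ($t{\left(N,J \right)} = -2 + \left(\left(N - 4\right) + N\right) = -2 + \left(\left(-4 + N\right) + N\right) = -2 + \left(-4 + 2 N\right) = -6 + 2 N$)
$u = -10$ ($u = \left(-5\right) 2 = -10$)
$t{\left(1,-1 \right)} \left(u \left(-2 - 3\right) 5 - 151\right) = \left(-6 + 2 \cdot 1\right) \left(- 10 \left(-2 - 3\right) 5 - 151\right) = \left(-6 + 2\right) \left(\left(-10\right) \left(-5\right) 5 - 151\right) = - 4 \left(50 \cdot 5 - 151\right) = - 4 \left(250 - 151\right) = \left(-4\right) 99 = -396$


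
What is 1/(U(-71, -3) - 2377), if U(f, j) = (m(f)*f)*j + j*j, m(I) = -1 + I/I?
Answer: -1/2368 ≈ -0.00042230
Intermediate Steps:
m(I) = 0 (m(I) = -1 + 1 = 0)
U(f, j) = j**2 (U(f, j) = (0*f)*j + j*j = 0*j + j**2 = 0 + j**2 = j**2)
1/(U(-71, -3) - 2377) = 1/((-3)**2 - 2377) = 1/(9 - 2377) = 1/(-2368) = -1/2368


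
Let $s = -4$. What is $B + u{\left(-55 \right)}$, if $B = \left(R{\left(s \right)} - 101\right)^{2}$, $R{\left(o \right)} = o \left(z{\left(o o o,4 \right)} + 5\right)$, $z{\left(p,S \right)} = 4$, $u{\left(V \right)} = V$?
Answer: $18714$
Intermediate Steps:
$R{\left(o \right)} = 9 o$ ($R{\left(o \right)} = o \left(4 + 5\right) = o 9 = 9 o$)
$B = 18769$ ($B = \left(9 \left(-4\right) - 101\right)^{2} = \left(-36 - 101\right)^{2} = \left(-137\right)^{2} = 18769$)
$B + u{\left(-55 \right)} = 18769 - 55 = 18714$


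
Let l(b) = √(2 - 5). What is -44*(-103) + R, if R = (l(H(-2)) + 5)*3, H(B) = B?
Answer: 4547 + 3*I*√3 ≈ 4547.0 + 5.1962*I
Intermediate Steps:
l(b) = I*√3 (l(b) = √(-3) = I*√3)
R = 15 + 3*I*√3 (R = (I*√3 + 5)*3 = (5 + I*√3)*3 = 15 + 3*I*√3 ≈ 15.0 + 5.1962*I)
-44*(-103) + R = -44*(-103) + (15 + 3*I*√3) = 4532 + (15 + 3*I*√3) = 4547 + 3*I*√3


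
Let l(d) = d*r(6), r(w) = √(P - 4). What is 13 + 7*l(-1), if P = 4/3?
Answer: 13 - 14*I*√6/3 ≈ 13.0 - 11.431*I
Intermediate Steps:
P = 4/3 (P = 4*(⅓) = 4/3 ≈ 1.3333)
r(w) = 2*I*√6/3 (r(w) = √(4/3 - 4) = √(-8/3) = 2*I*√6/3)
l(d) = 2*I*d*√6/3 (l(d) = d*(2*I*√6/3) = 2*I*d*√6/3)
13 + 7*l(-1) = 13 + 7*((⅔)*I*(-1)*√6) = 13 + 7*(-2*I*√6/3) = 13 - 14*I*√6/3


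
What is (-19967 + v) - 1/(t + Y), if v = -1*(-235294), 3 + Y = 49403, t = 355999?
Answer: 87293350472/405399 ≈ 2.1533e+5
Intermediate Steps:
Y = 49400 (Y = -3 + 49403 = 49400)
v = 235294
(-19967 + v) - 1/(t + Y) = (-19967 + 235294) - 1/(355999 + 49400) = 215327 - 1/405399 = 87293350472/405399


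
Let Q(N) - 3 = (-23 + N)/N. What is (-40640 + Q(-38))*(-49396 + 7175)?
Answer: 65195346045/38 ≈ 1.7157e+9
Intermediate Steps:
Q(N) = 3 + (-23 + N)/N
(-40640 + Q(-38))*(-49396 + 7175) = (-40640 + (4 - 23/(-38)))*(-49396 + 7175) = (-40640 + (4 - 23*(-1/38)))*(-42221) = (-40640 + (4 + 23/38))*(-42221) = (-40640 + 175/38)*(-42221) = -1544145/38*(-42221) = 65195346045/38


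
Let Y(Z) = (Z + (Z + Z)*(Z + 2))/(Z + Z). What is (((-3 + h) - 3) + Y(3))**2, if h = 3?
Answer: 25/4 ≈ 6.2500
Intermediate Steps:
Y(Z) = (Z + 2*Z*(2 + Z))/(2*Z) (Y(Z) = (Z + (2*Z)*(2 + Z))/((2*Z)) = (Z + 2*Z*(2 + Z))*(1/(2*Z)) = (Z + 2*Z*(2 + Z))/(2*Z))
(((-3 + h) - 3) + Y(3))**2 = (((-3 + 3) - 3) + (5/2 + 3))**2 = ((0 - 3) + 11/2)**2 = (-3 + 11/2)**2 = (5/2)**2 = 25/4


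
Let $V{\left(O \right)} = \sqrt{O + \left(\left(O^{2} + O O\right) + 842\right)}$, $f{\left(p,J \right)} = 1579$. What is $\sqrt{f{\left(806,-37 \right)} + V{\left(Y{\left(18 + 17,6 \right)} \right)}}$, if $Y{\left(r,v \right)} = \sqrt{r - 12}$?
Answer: $\sqrt{1579 + \sqrt{888 + \sqrt{23}}} \approx 40.111$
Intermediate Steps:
$Y{\left(r,v \right)} = \sqrt{-12 + r}$
$V{\left(O \right)} = \sqrt{842 + O + 2 O^{2}}$ ($V{\left(O \right)} = \sqrt{O + \left(\left(O^{2} + O^{2}\right) + 842\right)} = \sqrt{O + \left(2 O^{2} + 842\right)} = \sqrt{O + \left(842 + 2 O^{2}\right)} = \sqrt{842 + O + 2 O^{2}}$)
$\sqrt{f{\left(806,-37 \right)} + V{\left(Y{\left(18 + 17,6 \right)} \right)}} = \sqrt{1579 + \sqrt{842 + \sqrt{-12 + \left(18 + 17\right)} + 2 \left(\sqrt{-12 + \left(18 + 17\right)}\right)^{2}}} = \sqrt{1579 + \sqrt{842 + \sqrt{-12 + 35} + 2 \left(\sqrt{-12 + 35}\right)^{2}}} = \sqrt{1579 + \sqrt{842 + \sqrt{23} + 2 \left(\sqrt{23}\right)^{2}}} = \sqrt{1579 + \sqrt{842 + \sqrt{23} + 2 \cdot 23}} = \sqrt{1579 + \sqrt{842 + \sqrt{23} + 46}} = \sqrt{1579 + \sqrt{888 + \sqrt{23}}}$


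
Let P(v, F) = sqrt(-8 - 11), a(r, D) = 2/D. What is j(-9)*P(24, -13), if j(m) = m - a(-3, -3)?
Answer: -25*I*sqrt(19)/3 ≈ -36.324*I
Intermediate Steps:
P(v, F) = I*sqrt(19) (P(v, F) = sqrt(-19) = I*sqrt(19))
j(m) = 2/3 + m (j(m) = m - 2/(-3) = m - 2*(-1)/3 = m - 1*(-2/3) = m + 2/3 = 2/3 + m)
j(-9)*P(24, -13) = (2/3 - 9)*(I*sqrt(19)) = -25*I*sqrt(19)/3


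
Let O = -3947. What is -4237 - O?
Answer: -290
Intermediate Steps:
-4237 - O = -4237 - 1*(-3947) = -4237 + 3947 = -290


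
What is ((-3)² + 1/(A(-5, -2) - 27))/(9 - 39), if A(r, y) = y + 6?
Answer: -103/345 ≈ -0.29855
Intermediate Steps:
A(r, y) = 6 + y
((-3)² + 1/(A(-5, -2) - 27))/(9 - 39) = ((-3)² + 1/((6 - 2) - 27))/(9 - 39) = (9 + 1/(4 - 27))/(-30) = -(9 + 1/(-23))/30 = -(9 - 1/23)/30 = -1/30*206/23 = -103/345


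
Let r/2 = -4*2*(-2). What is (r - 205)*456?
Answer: -78888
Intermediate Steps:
r = 32 (r = 2*(-4*2*(-2)) = 2*(-8*(-2)) = 2*16 = 32)
(r - 205)*456 = (32 - 205)*456 = -173*456 = -78888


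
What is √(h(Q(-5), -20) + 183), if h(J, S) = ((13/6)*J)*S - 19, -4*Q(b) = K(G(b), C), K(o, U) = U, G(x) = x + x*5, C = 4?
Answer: √1866/3 ≈ 14.399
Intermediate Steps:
G(x) = 6*x (G(x) = x + 5*x = 6*x)
Q(b) = -1 (Q(b) = -¼*4 = -1)
h(J, S) = -19 + 13*J*S/6 (h(J, S) = ((13*(⅙))*J)*S - 19 = (13*J/6)*S - 19 = 13*J*S/6 - 19 = -19 + 13*J*S/6)
√(h(Q(-5), -20) + 183) = √((-19 + (13/6)*(-1)*(-20)) + 183) = √((-19 + 130/3) + 183) = √(73/3 + 183) = √(622/3) = √1866/3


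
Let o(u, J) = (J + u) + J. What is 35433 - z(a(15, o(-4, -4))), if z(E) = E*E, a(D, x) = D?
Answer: 35208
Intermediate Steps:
o(u, J) = u + 2*J
z(E) = E**2
35433 - z(a(15, o(-4, -4))) = 35433 - 1*15**2 = 35433 - 1*225 = 35433 - 225 = 35208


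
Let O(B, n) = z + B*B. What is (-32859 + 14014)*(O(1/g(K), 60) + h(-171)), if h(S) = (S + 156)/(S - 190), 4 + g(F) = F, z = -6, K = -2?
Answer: 1452478375/12996 ≈ 1.1176e+5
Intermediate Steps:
g(F) = -4 + F
O(B, n) = -6 + B² (O(B, n) = -6 + B*B = -6 + B²)
h(S) = (156 + S)/(-190 + S)
(-32859 + 14014)*(O(1/g(K), 60) + h(-171)) = (-32859 + 14014)*((-6 + (1/(-4 - 2))²) + (156 - 171)/(-190 - 171)) = -18845*((-6 + (1/(-6))²) - 15/(-361)) = -18845*((-6 + (-⅙)²) - 1/361*(-15)) = -18845*((-6 + 1/36) + 15/361) = -18845*(-215/36 + 15/361) = -18845*(-77075/12996) = 1452478375/12996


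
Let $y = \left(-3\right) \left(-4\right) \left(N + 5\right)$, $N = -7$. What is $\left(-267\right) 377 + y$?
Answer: $-100683$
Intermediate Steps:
$y = -24$ ($y = \left(-3\right) \left(-4\right) \left(-7 + 5\right) = 12 \left(-2\right) = -24$)
$\left(-267\right) 377 + y = \left(-267\right) 377 - 24 = -100659 - 24 = -100683$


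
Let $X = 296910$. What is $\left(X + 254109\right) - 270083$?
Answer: $280936$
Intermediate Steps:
$\left(X + 254109\right) - 270083 = \left(296910 + 254109\right) - 270083 = 551019 - 270083 = 280936$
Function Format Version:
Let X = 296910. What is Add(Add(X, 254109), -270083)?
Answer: 280936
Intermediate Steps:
Add(Add(X, 254109), -270083) = Add(Add(296910, 254109), -270083) = Add(551019, -270083) = 280936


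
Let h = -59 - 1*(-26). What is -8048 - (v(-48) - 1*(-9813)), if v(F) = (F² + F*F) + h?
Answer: -22436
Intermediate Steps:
h = -33 (h = -59 + 26 = -33)
v(F) = -33 + 2*F² (v(F) = (F² + F*F) - 33 = (F² + F²) - 33 = 2*F² - 33 = -33 + 2*F²)
-8048 - (v(-48) - 1*(-9813)) = -8048 - ((-33 + 2*(-48)²) - 1*(-9813)) = -8048 - ((-33 + 2*2304) + 9813) = -8048 - ((-33 + 4608) + 9813) = -8048 - (4575 + 9813) = -8048 - 1*14388 = -8048 - 14388 = -22436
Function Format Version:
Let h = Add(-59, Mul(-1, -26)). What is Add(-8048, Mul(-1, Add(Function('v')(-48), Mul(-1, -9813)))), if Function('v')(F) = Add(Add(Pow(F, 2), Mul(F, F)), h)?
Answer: -22436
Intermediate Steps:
h = -33 (h = Add(-59, 26) = -33)
Function('v')(F) = Add(-33, Mul(2, Pow(F, 2))) (Function('v')(F) = Add(Add(Pow(F, 2), Mul(F, F)), -33) = Add(Add(Pow(F, 2), Pow(F, 2)), -33) = Add(Mul(2, Pow(F, 2)), -33) = Add(-33, Mul(2, Pow(F, 2))))
Add(-8048, Mul(-1, Add(Function('v')(-48), Mul(-1, -9813)))) = Add(-8048, Mul(-1, Add(Add(-33, Mul(2, Pow(-48, 2))), Mul(-1, -9813)))) = Add(-8048, Mul(-1, Add(Add(-33, Mul(2, 2304)), 9813))) = Add(-8048, Mul(-1, Add(Add(-33, 4608), 9813))) = Add(-8048, Mul(-1, Add(4575, 9813))) = Add(-8048, Mul(-1, 14388)) = Add(-8048, -14388) = -22436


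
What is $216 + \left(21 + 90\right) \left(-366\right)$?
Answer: $-40410$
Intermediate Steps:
$216 + \left(21 + 90\right) \left(-366\right) = 216 + 111 \left(-366\right) = 216 - 40626 = -40410$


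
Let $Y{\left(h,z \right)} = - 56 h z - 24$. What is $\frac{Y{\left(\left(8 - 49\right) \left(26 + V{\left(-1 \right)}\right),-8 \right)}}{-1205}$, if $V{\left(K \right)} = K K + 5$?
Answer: $\frac{117560}{241} \approx 487.8$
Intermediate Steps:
$V{\left(K \right)} = 5 + K^{2}$ ($V{\left(K \right)} = K^{2} + 5 = 5 + K^{2}$)
$Y{\left(h,z \right)} = -24 - 56 h z$ ($Y{\left(h,z \right)} = - 56 h z - 24 = -24 - 56 h z$)
$\frac{Y{\left(\left(8 - 49\right) \left(26 + V{\left(-1 \right)}\right),-8 \right)}}{-1205} = \frac{-24 - 56 \left(8 - 49\right) \left(26 + \left(5 + \left(-1\right)^{2}\right)\right) \left(-8\right)}{-1205} = \left(-24 - 56 \left(- 41 \left(26 + \left(5 + 1\right)\right)\right) \left(-8\right)\right) \left(- \frac{1}{1205}\right) = \left(-24 - 56 \left(- 41 \left(26 + 6\right)\right) \left(-8\right)\right) \left(- \frac{1}{1205}\right) = \left(-24 - 56 \left(\left(-41\right) 32\right) \left(-8\right)\right) \left(- \frac{1}{1205}\right) = \left(-24 - \left(-73472\right) \left(-8\right)\right) \left(- \frac{1}{1205}\right) = \left(-24 - 587776\right) \left(- \frac{1}{1205}\right) = \left(-587800\right) \left(- \frac{1}{1205}\right) = \frac{117560}{241}$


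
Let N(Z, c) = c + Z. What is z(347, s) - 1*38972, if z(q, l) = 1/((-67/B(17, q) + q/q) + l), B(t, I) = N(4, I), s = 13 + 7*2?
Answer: -380405341/9761 ≈ -38972.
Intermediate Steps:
s = 27 (s = 13 + 14 = 27)
N(Z, c) = Z + c
B(t, I) = 4 + I
z(q, l) = 1/(1 + l - 67/(4 + q)) (z(q, l) = 1/((-67/(4 + q) + q/q) + l) = 1/((-67/(4 + q) + 1) + l) = 1/((1 - 67/(4 + q)) + l) = 1/(1 + l - 67/(4 + q)))
z(347, s) - 1*38972 = (4 + 347)/(-63 + 347 + 27*(4 + 347)) - 1*38972 = 351/(-63 + 347 + 27*351) - 38972 = 351/(-63 + 347 + 9477) - 38972 = 351/9761 - 38972 = -380405341/9761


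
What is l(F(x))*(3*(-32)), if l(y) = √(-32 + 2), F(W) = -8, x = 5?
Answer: -96*I*√30 ≈ -525.81*I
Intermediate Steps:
l(y) = I*√30 (l(y) = √(-30) = I*√30)
l(F(x))*(3*(-32)) = (I*√30)*(3*(-32)) = (I*√30)*(-96) = -96*I*√30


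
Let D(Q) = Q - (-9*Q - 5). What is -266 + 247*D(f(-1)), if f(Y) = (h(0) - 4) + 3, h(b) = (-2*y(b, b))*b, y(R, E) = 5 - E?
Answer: -1501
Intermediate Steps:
h(b) = b*(-10 + 2*b) (h(b) = (-2*(5 - b))*b = (-10 + 2*b)*b = b*(-10 + 2*b))
f(Y) = -1 (f(Y) = (2*0*(-5 + 0) - 4) + 3 = (2*0*(-5) - 4) + 3 = (0 - 4) + 3 = -4 + 3 = -1)
D(Q) = 5 + 10*Q (D(Q) = Q - (-5 - 9*Q) = Q + (5 + 9*Q) = 5 + 10*Q)
-266 + 247*D(f(-1)) = -266 + 247*(5 + 10*(-1)) = -266 + 247*(5 - 10) = -266 + 247*(-5) = -266 - 1235 = -1501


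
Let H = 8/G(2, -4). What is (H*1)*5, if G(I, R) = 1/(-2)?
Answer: -80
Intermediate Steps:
G(I, R) = -½
H = -16 (H = 8/(-½) = 8*(-2) = -16)
(H*1)*5 = -16*1*5 = -16*5 = -80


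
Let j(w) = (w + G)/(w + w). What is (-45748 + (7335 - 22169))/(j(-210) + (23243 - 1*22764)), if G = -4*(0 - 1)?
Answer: -12722220/100693 ≈ -126.35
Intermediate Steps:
G = 4 (G = -4*(-1) = 4)
j(w) = (4 + w)/(2*w) (j(w) = (w + 4)/(w + w) = (4 + w)/((2*w)) = (4 + w)*(1/(2*w)) = (4 + w)/(2*w))
(-45748 + (7335 - 22169))/(j(-210) + (23243 - 1*22764)) = (-45748 + (7335 - 22169))/((½)*(4 - 210)/(-210) + (23243 - 1*22764)) = (-45748 - 14834)/((½)*(-1/210)*(-206) + (23243 - 22764)) = -60582/(103/210 + 479) = -60582/100693/210 = -60582*210/100693 = -12722220/100693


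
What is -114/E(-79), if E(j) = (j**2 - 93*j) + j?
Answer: -2/237 ≈ -0.0084388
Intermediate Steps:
E(j) = j**2 - 92*j
-114/E(-79) = -114*(-1/(79*(-92 - 79))) = -114/((-79*(-171))) = -114/13509 = -114*1/13509 = -2/237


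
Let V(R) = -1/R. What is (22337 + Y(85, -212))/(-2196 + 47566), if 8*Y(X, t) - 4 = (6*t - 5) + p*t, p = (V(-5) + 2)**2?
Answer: 4409923/9074000 ≈ 0.48600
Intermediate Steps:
p = 121/25 (p = (-1/(-5) + 2)**2 = (-1*(-1/5) + 2)**2 = (1/5 + 2)**2 = (11/5)**2 = 121/25 ≈ 4.8400)
Y(X, t) = -1/8 + 271*t/200 (Y(X, t) = 1/2 + ((6*t - 5) + 121*t/25)/8 = 1/2 + ((-5 + 6*t) + 121*t/25)/8 = 1/2 + (-5 + 271*t/25)/8 = 1/2 + (-5/8 + 271*t/200) = -1/8 + 271*t/200)
(22337 + Y(85, -212))/(-2196 + 47566) = (22337 + (-1/8 + (271/200)*(-212)))/(-2196 + 47566) = (22337 + (-1/8 - 14363/50))/45370 = (22337 - 57477/200)*(1/45370) = (4409923/200)*(1/45370) = 4409923/9074000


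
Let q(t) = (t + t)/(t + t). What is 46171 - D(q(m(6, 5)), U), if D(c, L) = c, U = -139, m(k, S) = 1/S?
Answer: 46170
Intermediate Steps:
q(t) = 1 (q(t) = (2*t)/((2*t)) = (2*t)*(1/(2*t)) = 1)
46171 - D(q(m(6, 5)), U) = 46171 - 1*1 = 46171 - 1 = 46170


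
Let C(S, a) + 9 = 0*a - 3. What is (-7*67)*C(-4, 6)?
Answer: 5628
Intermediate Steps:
C(S, a) = -12 (C(S, a) = -9 + (0*a - 3) = -9 + (0 - 3) = -9 - 3 = -12)
(-7*67)*C(-4, 6) = -7*67*(-12) = -469*(-12) = 5628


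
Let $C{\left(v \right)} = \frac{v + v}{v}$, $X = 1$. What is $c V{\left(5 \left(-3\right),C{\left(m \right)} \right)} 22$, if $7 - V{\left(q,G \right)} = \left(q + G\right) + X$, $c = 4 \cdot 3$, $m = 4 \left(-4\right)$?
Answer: $5016$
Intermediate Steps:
$m = -16$
$C{\left(v \right)} = 2$ ($C{\left(v \right)} = \frac{2 v}{v} = 2$)
$c = 12$
$V{\left(q,G \right)} = 6 - G - q$ ($V{\left(q,G \right)} = 7 - \left(\left(q + G\right) + 1\right) = 7 - \left(\left(G + q\right) + 1\right) = 7 - \left(1 + G + q\right) = 6 - G - q$)
$c V{\left(5 \left(-3\right),C{\left(m \right)} \right)} 22 = 12 \left(6 - 2 - 5 \left(-3\right)\right) 22 = 12 \left(6 - 2 - -15\right) 22 = 12 \left(6 - 2 + 15\right) 22 = 12 \cdot 19 \cdot 22 = 228 \cdot 22 = 5016$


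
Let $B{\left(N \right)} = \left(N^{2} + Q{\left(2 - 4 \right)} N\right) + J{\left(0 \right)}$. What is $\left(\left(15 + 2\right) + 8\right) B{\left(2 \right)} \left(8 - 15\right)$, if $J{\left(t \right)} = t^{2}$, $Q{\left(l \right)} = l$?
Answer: $0$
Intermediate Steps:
$B{\left(N \right)} = N^{2} - 2 N$ ($B{\left(N \right)} = \left(N^{2} + \left(2 - 4\right) N\right) + 0^{2} = \left(N^{2} - 2 N\right) + 0 = N^{2} - 2 N$)
$\left(\left(15 + 2\right) + 8\right) B{\left(2 \right)} \left(8 - 15\right) = \left(\left(15 + 2\right) + 8\right) 2 \left(-2 + 2\right) \left(8 - 15\right) = \left(17 + 8\right) 2 \cdot 0 \left(-7\right) = 25 \cdot 0 \left(-7\right) = 25 \cdot 0 = 0$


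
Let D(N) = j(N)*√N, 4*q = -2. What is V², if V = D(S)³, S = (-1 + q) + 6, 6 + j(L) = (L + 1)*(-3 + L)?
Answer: 387420489/32768 ≈ 11823.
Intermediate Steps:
q = -½ (q = (¼)*(-2) = -½ ≈ -0.50000)
j(L) = -6 + (1 + L)*(-3 + L) (j(L) = -6 + (L + 1)*(-3 + L) = -6 + (1 + L)*(-3 + L))
S = 9/2 (S = (-1 - ½) + 6 = -3/2 + 6 = 9/2 ≈ 4.5000)
D(N) = √N*(-9 + N² - 2*N) (D(N) = (-9 + N² - 2*N)*√N = √N*(-9 + N² - 2*N))
V = 19683*√2/256 (V = (√(9/2)*(-9 + (9/2)² - 2*9/2))³ = ((3*√2/2)*(-9 + 81/4 - 9))³ = ((3*√2/2)*(9/4))³ = (27*√2/8)³ = 19683*√2/256 ≈ 108.73)
V² = (19683*√2/256)² = 387420489/32768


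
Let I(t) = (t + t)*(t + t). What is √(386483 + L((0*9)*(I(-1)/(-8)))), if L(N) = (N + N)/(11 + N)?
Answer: √386483 ≈ 621.68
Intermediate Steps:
I(t) = 4*t² (I(t) = (2*t)*(2*t) = 4*t²)
L(N) = 2*N/(11 + N) (L(N) = (2*N)/(11 + N) = 2*N/(11 + N))
√(386483 + L((0*9)*(I(-1)/(-8)))) = √(386483 + 2*((0*9)*((4*(-1)²)/(-8)))/(11 + (0*9)*((4*(-1)²)/(-8)))) = √(386483 + 2*(0*((4*1)*(-⅛)))/(11 + 0*((4*1)*(-⅛)))) = √(386483 + 2*(0*(4*(-⅛)))/(11 + 0*(4*(-⅛)))) = √(386483 + 2*(0*(-½))/(11 + 0*(-½))) = √(386483 + 2*0/(11 + 0)) = √(386483 + 2*0/11) = √(386483 + 2*0*(1/11)) = √(386483 + 0) = √386483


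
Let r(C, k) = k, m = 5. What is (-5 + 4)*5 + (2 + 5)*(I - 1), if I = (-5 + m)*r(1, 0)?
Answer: -12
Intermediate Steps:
I = 0 (I = (-5 + 5)*0 = 0*0 = 0)
(-5 + 4)*5 + (2 + 5)*(I - 1) = (-5 + 4)*5 + (2 + 5)*(0 - 1) = -1*5 + 7*(-1) = -5 - 7 = -12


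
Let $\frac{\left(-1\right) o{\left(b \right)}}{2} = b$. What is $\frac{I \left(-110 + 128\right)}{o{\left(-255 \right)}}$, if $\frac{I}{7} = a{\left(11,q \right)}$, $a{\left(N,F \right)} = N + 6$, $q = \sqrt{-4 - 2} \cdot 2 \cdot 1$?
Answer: $\frac{21}{5} \approx 4.2$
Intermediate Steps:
$q = 2 i \sqrt{6}$ ($q = \sqrt{-6} \cdot 2 \cdot 1 = i \sqrt{6} \cdot 2 \cdot 1 = 2 i \sqrt{6} \cdot 1 = 2 i \sqrt{6} \approx 4.899 i$)
$a{\left(N,F \right)} = 6 + N$
$o{\left(b \right)} = - 2 b$
$I = 119$ ($I = 7 \left(6 + 11\right) = 7 \cdot 17 = 119$)
$\frac{I \left(-110 + 128\right)}{o{\left(-255 \right)}} = \frac{119 \left(-110 + 128\right)}{\left(-2\right) \left(-255\right)} = \frac{119 \cdot 18}{510} = 2142 \cdot \frac{1}{510} = \frac{21}{5}$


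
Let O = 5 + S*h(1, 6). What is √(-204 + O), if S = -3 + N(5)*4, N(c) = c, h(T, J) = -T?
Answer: 6*I*√6 ≈ 14.697*I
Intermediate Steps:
S = 17 (S = -3 + 5*4 = -3 + 20 = 17)
O = -12 (O = 5 + 17*(-1*1) = 5 + 17*(-1) = 5 - 17 = -12)
√(-204 + O) = √(-204 - 12) = √(-216) = 6*I*√6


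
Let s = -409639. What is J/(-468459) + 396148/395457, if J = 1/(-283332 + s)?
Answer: 42866977229163143/42792204464142291 ≈ 1.0017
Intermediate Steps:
J = -1/692971 (J = 1/(-283332 - 409639) = 1/(-692971) = -1/692971 ≈ -1.4431e-6)
J/(-468459) + 396148/395457 = -1/692971/(-468459) + 396148/395457 = -1/692971*(-1/468459) + 396148*(1/395457) = 1/324628501689 + 396148/395457 = 42866977229163143/42792204464142291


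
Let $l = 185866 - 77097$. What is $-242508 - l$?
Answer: $-351277$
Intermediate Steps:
$l = 108769$
$-242508 - l = -242508 - 108769 = -351277$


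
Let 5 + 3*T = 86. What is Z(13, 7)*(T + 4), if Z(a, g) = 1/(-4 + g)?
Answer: 31/3 ≈ 10.333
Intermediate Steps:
T = 27 (T = -5/3 + (⅓)*86 = -5/3 + 86/3 = 27)
Z(13, 7)*(T + 4) = (27 + 4)/(-4 + 7) = 31/3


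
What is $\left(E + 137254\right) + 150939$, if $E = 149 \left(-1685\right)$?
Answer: $37128$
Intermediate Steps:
$E = -251065$
$\left(E + 137254\right) + 150939 = \left(-251065 + 137254\right) + 150939 = -113811 + 150939 = 37128$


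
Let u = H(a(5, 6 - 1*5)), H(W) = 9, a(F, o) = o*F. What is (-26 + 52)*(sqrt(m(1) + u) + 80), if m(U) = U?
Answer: 2080 + 26*sqrt(10) ≈ 2162.2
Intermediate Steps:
a(F, o) = F*o
u = 9
(-26 + 52)*(sqrt(m(1) + u) + 80) = (-26 + 52)*(sqrt(1 + 9) + 80) = 26*(sqrt(10) + 80) = 26*(80 + sqrt(10)) = 2080 + 26*sqrt(10)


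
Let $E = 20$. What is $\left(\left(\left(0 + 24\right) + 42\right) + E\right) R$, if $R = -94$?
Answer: $-8084$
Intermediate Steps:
$\left(\left(\left(0 + 24\right) + 42\right) + E\right) R = \left(\left(\left(0 + 24\right) + 42\right) + 20\right) \left(-94\right) = \left(\left(24 + 42\right) + 20\right) \left(-94\right) = \left(66 + 20\right) \left(-94\right) = 86 \left(-94\right) = -8084$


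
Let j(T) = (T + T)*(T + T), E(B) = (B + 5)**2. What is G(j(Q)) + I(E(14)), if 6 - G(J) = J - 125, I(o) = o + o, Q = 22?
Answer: -1083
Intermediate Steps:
E(B) = (5 + B)**2
j(T) = 4*T**2 (j(T) = (2*T)*(2*T) = 4*T**2)
I(o) = 2*o
G(J) = 131 - J (G(J) = 6 - (J - 125) = 6 - (-125 + J) = 6 + (125 - J) = 131 - J)
G(j(Q)) + I(E(14)) = (131 - 4*22**2) + 2*(5 + 14)**2 = (131 - 4*484) + 2*19**2 = (131 - 1*1936) + 2*361 = (131 - 1936) + 722 = -1805 + 722 = -1083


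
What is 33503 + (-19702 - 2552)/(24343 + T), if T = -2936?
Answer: 717176467/21407 ≈ 33502.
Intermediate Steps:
33503 + (-19702 - 2552)/(24343 + T) = 33503 + (-19702 - 2552)/(24343 - 2936) = 33503 - 22254/21407 = 717176467/21407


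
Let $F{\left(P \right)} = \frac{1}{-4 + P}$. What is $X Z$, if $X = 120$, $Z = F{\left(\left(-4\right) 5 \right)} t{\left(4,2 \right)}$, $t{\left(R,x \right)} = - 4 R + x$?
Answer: $70$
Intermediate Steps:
$t{\left(R,x \right)} = x - 4 R$
$Z = \frac{7}{12}$ ($Z = \frac{2 - 16}{-4 - 20} = \frac{1}{-24} \left(-14\right) = \left(- \frac{1}{24}\right) \left(-14\right) = \frac{7}{12} \approx 0.58333$)
$X Z = 120 \cdot \frac{7}{12} = 70$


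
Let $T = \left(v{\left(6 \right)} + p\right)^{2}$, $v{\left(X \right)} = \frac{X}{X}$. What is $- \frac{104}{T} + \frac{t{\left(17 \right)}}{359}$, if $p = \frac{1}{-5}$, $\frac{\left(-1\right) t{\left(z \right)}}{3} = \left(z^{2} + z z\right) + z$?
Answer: $- \frac{120245}{718} \approx -167.47$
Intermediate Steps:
$t{\left(z \right)} = - 6 z^{2} - 3 z$ ($t{\left(z \right)} = - 3 \left(\left(z^{2} + z z\right) + z\right) = - 3 \left(\left(z^{2} + z^{2}\right) + z\right) = - 3 \left(2 z^{2} + z\right) = - 3 \left(z + 2 z^{2}\right) = - 6 z^{2} - 3 z$)
$p = - \frac{1}{5} \approx -0.2$
$v{\left(X \right)} = 1$
$T = \frac{16}{25}$ ($T = \left(1 - \frac{1}{5}\right)^{2} = \left(\frac{4}{5}\right)^{2} = \frac{16}{25} \approx 0.64$)
$- \frac{104}{T} + \frac{t{\left(17 \right)}}{359} = - \frac{104}{\frac{16}{25}} + \frac{\left(-3\right) 17 \left(1 + 2 \cdot 17\right)}{359} = \left(-104\right) \frac{25}{16} + \left(-3\right) 17 \left(1 + 34\right) \frac{1}{359} = - \frac{325}{2} + \left(-3\right) 17 \cdot 35 \cdot \frac{1}{359} = - \frac{325}{2} - \frac{1785}{359} = - \frac{120245}{718}$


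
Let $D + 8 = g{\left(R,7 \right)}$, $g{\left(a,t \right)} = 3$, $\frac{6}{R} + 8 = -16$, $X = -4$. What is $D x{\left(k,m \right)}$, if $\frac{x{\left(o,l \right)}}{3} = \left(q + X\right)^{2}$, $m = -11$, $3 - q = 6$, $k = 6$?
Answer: $-735$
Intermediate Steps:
$q = -3$ ($q = 3 - 6 = -3$)
$R = - \frac{1}{4}$ ($R = \frac{6}{-8 - 16} = \frac{6}{-24} = 6 \left(- \frac{1}{24}\right) = - \frac{1}{4} \approx -0.25$)
$x{\left(o,l \right)} = 147$ ($x{\left(o,l \right)} = 3 \left(-3 - 4\right)^{2} = 3 \left(-7\right)^{2} = 3 \cdot 49 = 147$)
$D = -5$ ($D = -8 + 3 = -5$)
$D x{\left(k,m \right)} = \left(-5\right) 147 = -735$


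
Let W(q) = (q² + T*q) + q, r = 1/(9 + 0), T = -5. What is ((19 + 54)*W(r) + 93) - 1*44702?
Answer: -3615884/81 ≈ -44641.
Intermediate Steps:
r = ⅑ (r = 1/9 = ⅑ ≈ 0.11111)
W(q) = q² - 4*q (W(q) = (q² - 5*q) + q = q² - 4*q)
((19 + 54)*W(r) + 93) - 1*44702 = ((19 + 54)*((-4 + ⅑)/9) + 93) - 1*44702 = (73*((⅑)*(-35/9)) + 93) - 44702 = (73*(-35/81) + 93) - 44702 = (-2555/81 + 93) - 44702 = 4978/81 - 44702 = -3615884/81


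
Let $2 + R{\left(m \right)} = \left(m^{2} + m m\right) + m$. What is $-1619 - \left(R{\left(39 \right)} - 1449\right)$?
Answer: $-3249$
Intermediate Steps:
$R{\left(m \right)} = -2 + m + 2 m^{2}$ ($R{\left(m \right)} = -2 + \left(\left(m^{2} + m m\right) + m\right) = -2 + \left(\left(m^{2} + m^{2}\right) + m\right) = -2 + \left(2 m^{2} + m\right) = -2 + \left(m + 2 m^{2}\right) = -2 + m + 2 m^{2}$)
$-1619 - \left(R{\left(39 \right)} - 1449\right) = -1619 - \left(\left(-2 + 39 + 2 \cdot 39^{2}\right) - 1449\right) = -1619 - \left(\left(-2 + 39 + 2 \cdot 1521\right) - 1449\right) = -1619 - \left(\left(-2 + 39 + 3042\right) - 1449\right) = -1619 - \left(3079 - 1449\right) = -1619 - 1630 = -3249$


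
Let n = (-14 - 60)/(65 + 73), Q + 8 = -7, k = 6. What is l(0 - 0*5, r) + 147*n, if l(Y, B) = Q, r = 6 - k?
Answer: -2158/23 ≈ -93.826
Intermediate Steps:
r = 0 (r = 6 - 1*6 = 6 - 6 = 0)
Q = -15 (Q = -8 - 7 = -15)
n = -37/69 (n = -74/138 = -74*1/138 = -37/69 ≈ -0.53623)
l(Y, B) = -15
l(0 - 0*5, r) + 147*n = -15 + 147*(-37/69) = -15 - 1813/23 = -2158/23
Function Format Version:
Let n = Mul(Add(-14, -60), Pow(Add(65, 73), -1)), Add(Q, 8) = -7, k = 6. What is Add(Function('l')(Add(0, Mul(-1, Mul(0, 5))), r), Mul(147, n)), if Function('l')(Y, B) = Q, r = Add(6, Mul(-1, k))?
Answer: Rational(-2158, 23) ≈ -93.826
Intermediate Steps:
r = 0 (r = Add(6, Mul(-1, 6)) = Add(6, -6) = 0)
Q = -15 (Q = Add(-8, -7) = -15)
n = Rational(-37, 69) (n = Mul(-74, Pow(138, -1)) = Mul(-74, Rational(1, 138)) = Rational(-37, 69) ≈ -0.53623)
Function('l')(Y, B) = -15
Add(Function('l')(Add(0, Mul(-1, Mul(0, 5))), r), Mul(147, n)) = Add(-15, Mul(147, Rational(-37, 69))) = Add(-15, Rational(-1813, 23)) = Rational(-2158, 23)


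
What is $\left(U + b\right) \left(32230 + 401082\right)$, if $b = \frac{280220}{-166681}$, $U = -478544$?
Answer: $- \frac{34562903187649408}{166681} \approx -2.0736 \cdot 10^{11}$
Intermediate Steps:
$b = - \frac{280220}{166681}$ ($b = 280220 \left(- \frac{1}{166681}\right) = - \frac{280220}{166681} \approx -1.6812$)
$\left(U + b\right) \left(32230 + 401082\right) = \left(-478544 - \frac{280220}{166681}\right) \left(32230 + 401082\right) = \left(- \frac{79764472684}{166681}\right) 433312 = - \frac{34562903187649408}{166681}$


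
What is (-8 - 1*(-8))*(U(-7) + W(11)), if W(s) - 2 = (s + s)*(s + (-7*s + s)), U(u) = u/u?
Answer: 0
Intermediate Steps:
U(u) = 1
W(s) = 2 - 10*s² (W(s) = 2 + (s + s)*(s + (-7*s + s)) = 2 + (2*s)*(s - 6*s) = 2 + (2*s)*(-5*s) = 2 - 10*s²)
(-8 - 1*(-8))*(U(-7) + W(11)) = (-8 - 1*(-8))*(1 + (2 - 10*11²)) = (-8 + 8)*(1 + (2 - 10*121)) = 0*(1 + (2 - 1210)) = 0*(1 - 1208) = 0*(-1207) = 0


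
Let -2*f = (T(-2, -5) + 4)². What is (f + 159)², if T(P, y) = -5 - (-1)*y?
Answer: 19881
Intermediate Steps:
T(P, y) = -5 + y
f = -18 (f = -((-5 - 5) + 4)²/2 = -(-10 + 4)²/2 = -½*(-6)² = -½*36 = -18)
(f + 159)² = (-18 + 159)² = 141² = 19881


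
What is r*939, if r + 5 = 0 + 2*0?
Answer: -4695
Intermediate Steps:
r = -5 (r = -5 + (0 + 2*0) = -5 + (0 + 0) = -5 + 0 = -5)
r*939 = -5*939 = -4695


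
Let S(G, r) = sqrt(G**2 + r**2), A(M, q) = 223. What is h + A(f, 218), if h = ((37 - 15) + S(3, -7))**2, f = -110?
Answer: 765 + 44*sqrt(58) ≈ 1100.1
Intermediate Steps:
h = (22 + sqrt(58))**2 (h = ((37 - 15) + sqrt(3**2 + (-7)**2))**2 = (22 + sqrt(9 + 49))**2 = (22 + sqrt(58))**2 ≈ 877.09)
h + A(f, 218) = (22 + sqrt(58))**2 + 223 = 223 + (22 + sqrt(58))**2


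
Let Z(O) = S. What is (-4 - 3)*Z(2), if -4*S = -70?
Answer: -245/2 ≈ -122.50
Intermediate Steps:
S = 35/2 (S = -1/4*(-70) = 35/2 ≈ 17.500)
Z(O) = 35/2
(-4 - 3)*Z(2) = (-4 - 3)*(35/2) = -7*35/2 = -245/2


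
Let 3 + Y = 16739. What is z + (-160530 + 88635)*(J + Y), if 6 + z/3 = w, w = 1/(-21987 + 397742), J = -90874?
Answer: 2002831073876463/375755 ≈ 5.3301e+9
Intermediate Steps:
Y = 16736 (Y = -3 + 16739 = 16736)
w = 1/375755 ≈ 2.6613e-6
z = -6763587/375755 (z = -18 + 3*(1/375755) = -18 + 3/375755 = -6763587/375755 ≈ -18.000)
z + (-160530 + 88635)*(J + Y) = -6763587/375755 + (-160530 + 88635)*(-90874 + 16736) = -6763587/375755 - 71895*(-74138) = -6763587/375755 + 5330151510 = 2002831073876463/375755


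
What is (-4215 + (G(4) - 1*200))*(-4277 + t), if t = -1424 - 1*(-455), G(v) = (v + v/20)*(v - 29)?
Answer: 23711920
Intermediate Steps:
G(v) = 21*v*(-29 + v)/20 (G(v) = (v + v*(1/20))*(-29 + v) = (v + v/20)*(-29 + v) = (21*v/20)*(-29 + v) = 21*v*(-29 + v)/20)
t = -969 (t = -1424 + 455 = -969)
(-4215 + (G(4) - 1*200))*(-4277 + t) = (-4215 + ((21/20)*4*(-29 + 4) - 1*200))*(-4277 - 969) = (-4215 + ((21/20)*4*(-25) - 200))*(-5246) = (-4215 + (-105 - 200))*(-5246) = (-4215 - 305)*(-5246) = -4520*(-5246) = 23711920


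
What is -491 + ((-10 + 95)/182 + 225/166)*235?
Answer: -473748/7553 ≈ -62.723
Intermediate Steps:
-491 + ((-10 + 95)/182 + 225/166)*235 = -491 + (85*(1/182) + 225*(1/166))*235 = -491 + (85/182 + 225/166)*235 = -491 + (13765/7553)*235 = -491 + 3234775/7553 = -473748/7553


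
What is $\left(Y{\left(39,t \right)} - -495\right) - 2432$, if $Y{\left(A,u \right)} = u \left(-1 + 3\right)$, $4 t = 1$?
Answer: $- \frac{3873}{2} \approx -1936.5$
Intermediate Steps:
$t = \frac{1}{4}$ ($t = \frac{1}{4} \cdot 1 = \frac{1}{4} \approx 0.25$)
$Y{\left(A,u \right)} = 2 u$ ($Y{\left(A,u \right)} = u 2 = 2 u$)
$\left(Y{\left(39,t \right)} - -495\right) - 2432 = \left(2 \cdot \frac{1}{4} - -495\right) - 2432 = \left(\frac{1}{2} + 495\right) - 2432 = \frac{991}{2} - 2432 = - \frac{3873}{2}$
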